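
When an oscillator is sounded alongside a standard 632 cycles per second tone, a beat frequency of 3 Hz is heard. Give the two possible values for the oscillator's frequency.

629 Hz or 635 Hz

|f − 632| = 3, so f = 632 ± 3.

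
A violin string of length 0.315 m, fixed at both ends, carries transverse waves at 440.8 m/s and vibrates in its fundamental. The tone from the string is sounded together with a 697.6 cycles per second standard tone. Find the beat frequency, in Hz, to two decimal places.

For a string fixed at both ends, f_n = n·v/(2L) = 1·440.8/(2·0.315) = 699.6825 Hz.
f_beat = |699.6825 − 697.6| = 2.08 Hz.

2.08 Hz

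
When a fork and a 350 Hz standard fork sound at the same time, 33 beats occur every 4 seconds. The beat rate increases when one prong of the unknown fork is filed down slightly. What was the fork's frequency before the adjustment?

Beat frequency = 33/4 = 8.25 Hz.
|f − 350| = 8.25, so the fork was at either 341.75 Hz or 358.25 Hz.
Filing a prong removes mass and raises the fork's frequency; the adjustment raises the fork's frequency.
The beat rate rose, so the adjustment moved the fork further from 350 Hz — it was already above the reference.

358.25 Hz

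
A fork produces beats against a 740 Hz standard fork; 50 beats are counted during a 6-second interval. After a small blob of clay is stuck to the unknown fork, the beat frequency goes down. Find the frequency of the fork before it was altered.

Beat frequency = 50/6 = 8.3333 Hz.
|f − 740| = 8.3333, so the fork was at either 731.6667 Hz or 748.3333 Hz.
Adding mass to a fork lowers its frequency; the adjustment lowers the fork's frequency.
The beat rate fell, so the adjustment moved the fork toward 740 Hz — it must have started above the reference.

748.3333 Hz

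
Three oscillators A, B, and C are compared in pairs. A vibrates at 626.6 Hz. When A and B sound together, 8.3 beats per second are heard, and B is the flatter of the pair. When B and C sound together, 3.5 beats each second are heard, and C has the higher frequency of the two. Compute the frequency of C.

B is below A, so f_B = 626.6 − 8.3 = 618.3 Hz.
C is above B, so f_C = 618.3 + 3.5 = 621.8 Hz.

621.8 Hz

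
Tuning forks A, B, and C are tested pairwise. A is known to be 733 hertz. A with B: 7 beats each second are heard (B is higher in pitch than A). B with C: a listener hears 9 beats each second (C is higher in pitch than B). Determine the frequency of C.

B is above A, so f_B = 733 + 7 = 740 Hz.
C is above B, so f_C = 740 + 9 = 749 Hz.

749 Hz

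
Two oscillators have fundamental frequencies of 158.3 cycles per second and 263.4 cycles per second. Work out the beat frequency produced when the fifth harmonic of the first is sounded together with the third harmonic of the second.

1.3 Hz

Fifth harmonic of the first: 5·158.3 = 791.5 Hz.
Third harmonic of the second: 3·263.4 = 790.2 Hz.
f_beat = |791.5 − 790.2| = 1.3 Hz.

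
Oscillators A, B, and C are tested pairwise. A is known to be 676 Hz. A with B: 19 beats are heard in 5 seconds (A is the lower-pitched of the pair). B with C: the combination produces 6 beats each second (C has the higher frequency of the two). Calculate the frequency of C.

A–B: Beat frequency = 19/5 = 3.8 Hz.
B is above A, so f_B = 676 + 3.8 = 679.8 Hz.
C is above B, so f_C = 679.8 + 6 = 685.8 Hz.

685.8 Hz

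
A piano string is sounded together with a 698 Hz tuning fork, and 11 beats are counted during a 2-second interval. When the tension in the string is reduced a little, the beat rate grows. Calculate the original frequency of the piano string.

692.5 Hz

Beat frequency = 11/2 = 5.5 Hz.
|f − 698| = 5.5, so the piano string was at either 692.5 Hz or 703.5 Hz.
Lower tension means lower frequency; the adjustment lowers the piano string's frequency.
The beat rate rose, so the adjustment moved the piano string further from 698 Hz — it was already below the reference.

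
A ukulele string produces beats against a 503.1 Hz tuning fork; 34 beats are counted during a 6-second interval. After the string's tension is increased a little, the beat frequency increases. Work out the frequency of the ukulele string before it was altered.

508.7667 Hz

Beat frequency = 34/6 = 5.6667 Hz.
|f − 503.1| = 5.6667, so the ukulele string was at either 497.4333 Hz or 508.7667 Hz.
Higher tension means higher frequency; the adjustment raises the ukulele string's frequency.
The beat rate rose, so the adjustment moved the ukulele string further from 503.1 Hz — it was already above the reference.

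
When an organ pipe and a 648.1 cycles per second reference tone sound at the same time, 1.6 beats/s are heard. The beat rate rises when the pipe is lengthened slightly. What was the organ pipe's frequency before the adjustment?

646.5 Hz

|f − 648.1| = 1.6, so the organ pipe was at either 646.5 Hz or 649.7 Hz.
A longer pipe has a lower fundamental; the adjustment lowers the organ pipe's frequency.
The beat rate rose, so the adjustment moved the organ pipe further from 648.1 Hz — it was already below the reference.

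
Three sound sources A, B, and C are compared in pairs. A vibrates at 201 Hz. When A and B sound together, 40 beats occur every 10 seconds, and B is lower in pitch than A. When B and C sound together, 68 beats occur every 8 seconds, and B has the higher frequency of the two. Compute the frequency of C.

188.5 Hz

A–B: Beat frequency = 40/10 = 4 Hz.
B is below A, so f_B = 201 − 4 = 197 Hz.
B–C: Beat frequency = 68/8 = 8.5 Hz.
C is below B, so f_C = 197 − 8.5 = 188.5 Hz.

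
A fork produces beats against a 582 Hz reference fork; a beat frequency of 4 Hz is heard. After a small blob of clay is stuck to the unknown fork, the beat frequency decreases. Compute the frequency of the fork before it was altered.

586 Hz

|f − 582| = 4, so the fork was at either 578 Hz or 586 Hz.
Adding mass to a fork lowers its frequency; the adjustment lowers the fork's frequency.
The beat rate fell, so the adjustment moved the fork toward 582 Hz — it must have started above the reference.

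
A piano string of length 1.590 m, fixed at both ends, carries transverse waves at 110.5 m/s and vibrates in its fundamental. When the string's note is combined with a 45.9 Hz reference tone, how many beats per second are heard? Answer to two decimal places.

For a string fixed at both ends, f_n = n·v/(2L) = 1·110.5/(2·1.590) = 34.7484 Hz.
f_beat = |34.7484 − 45.9| = 11.15 Hz.

11.15 Hz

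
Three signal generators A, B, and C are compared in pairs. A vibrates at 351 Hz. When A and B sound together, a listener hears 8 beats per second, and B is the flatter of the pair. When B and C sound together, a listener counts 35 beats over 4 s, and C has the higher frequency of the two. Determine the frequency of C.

B is below A, so f_B = 351 − 8 = 343 Hz.
B–C: Beat frequency = 35/4 = 8.75 Hz.
C is above B, so f_C = 343 + 8.75 = 351.75 Hz.

351.75 Hz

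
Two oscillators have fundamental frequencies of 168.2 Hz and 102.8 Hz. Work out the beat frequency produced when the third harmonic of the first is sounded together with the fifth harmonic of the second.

9.4 Hz

Third harmonic of the first: 3·168.2 = 504.6 Hz.
Fifth harmonic of the second: 5·102.8 = 514.0 Hz.
f_beat = |504.6 − 514.0| = 9.4 Hz.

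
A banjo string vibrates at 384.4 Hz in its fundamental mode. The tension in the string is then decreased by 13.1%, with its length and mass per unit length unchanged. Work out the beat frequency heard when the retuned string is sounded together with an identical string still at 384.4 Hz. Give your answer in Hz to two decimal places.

26.06 Hz

For a string, f ∝ √T, so the new frequency is 384.4·√0.869 = 358.3383 Hz.
f_beat = |358.3383 − 384.4| = 26.06 Hz.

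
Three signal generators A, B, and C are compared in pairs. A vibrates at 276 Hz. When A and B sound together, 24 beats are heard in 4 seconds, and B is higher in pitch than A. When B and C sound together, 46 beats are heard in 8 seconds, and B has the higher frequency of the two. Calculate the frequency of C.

276.25 Hz

A–B: Beat frequency = 24/4 = 6 Hz.
B is above A, so f_B = 276 + 6 = 282 Hz.
B–C: Beat frequency = 46/8 = 5.75 Hz.
C is below B, so f_C = 282 − 5.75 = 276.25 Hz.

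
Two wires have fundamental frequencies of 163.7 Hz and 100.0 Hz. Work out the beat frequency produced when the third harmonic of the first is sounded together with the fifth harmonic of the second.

Third harmonic of the first: 3·163.7 = 491.1 Hz.
Fifth harmonic of the second: 5·100.0 = 500.0 Hz.
f_beat = |491.1 − 500.0| = 8.9 Hz.

8.9 Hz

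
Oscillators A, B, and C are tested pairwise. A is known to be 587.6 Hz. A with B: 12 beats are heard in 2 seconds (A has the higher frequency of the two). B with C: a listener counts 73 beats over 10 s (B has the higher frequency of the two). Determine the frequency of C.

A–B: Beat frequency = 12/2 = 6 Hz.
B is below A, so f_B = 587.6 − 6 = 581.6 Hz.
B–C: Beat frequency = 73/10 = 7.3 Hz.
C is below B, so f_C = 581.6 − 7.3 = 574.3 Hz.

574.3 Hz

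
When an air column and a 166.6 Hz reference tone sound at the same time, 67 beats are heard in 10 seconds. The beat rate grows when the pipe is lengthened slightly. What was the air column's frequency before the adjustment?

159.9 Hz

Beat frequency = 67/10 = 6.7 Hz.
|f − 166.6| = 6.7, so the air column was at either 159.9 Hz or 173.3 Hz.
A longer pipe has a lower fundamental; the adjustment lowers the air column's frequency.
The beat rate rose, so the adjustment moved the air column further from 166.6 Hz — it was already below the reference.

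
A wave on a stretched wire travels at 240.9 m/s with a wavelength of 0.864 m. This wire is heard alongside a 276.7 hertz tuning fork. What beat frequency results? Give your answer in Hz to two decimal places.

Source frequency f = v/λ = 240.9/0.864 = 278.8194 Hz.
f_beat = |278.8194 − 276.7| = 2.12 Hz.

2.12 Hz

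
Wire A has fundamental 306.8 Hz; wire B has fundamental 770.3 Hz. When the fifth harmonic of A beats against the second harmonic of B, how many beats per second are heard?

Fifth harmonic of the first: 5·306.8 = 1534.0 Hz.
Second harmonic of the second: 2·770.3 = 1540.6 Hz.
f_beat = |1534.0 − 1540.6| = 6.6 Hz.

6.6 Hz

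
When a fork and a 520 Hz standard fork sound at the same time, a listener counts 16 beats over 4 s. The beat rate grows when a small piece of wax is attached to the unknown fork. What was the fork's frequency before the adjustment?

Beat frequency = 16/4 = 4 Hz.
|f − 520| = 4, so the fork was at either 516 Hz or 524 Hz.
Loading a fork with wax lowers its frequency; the adjustment lowers the fork's frequency.
The beat rate rose, so the adjustment moved the fork further from 520 Hz — it was already below the reference.

516 Hz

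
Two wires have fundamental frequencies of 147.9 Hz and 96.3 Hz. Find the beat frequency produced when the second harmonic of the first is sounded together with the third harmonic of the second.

Second harmonic of the first: 2·147.9 = 295.8 Hz.
Third harmonic of the second: 3·96.3 = 288.9 Hz.
f_beat = |295.8 − 288.9| = 6.9 Hz.

6.9 Hz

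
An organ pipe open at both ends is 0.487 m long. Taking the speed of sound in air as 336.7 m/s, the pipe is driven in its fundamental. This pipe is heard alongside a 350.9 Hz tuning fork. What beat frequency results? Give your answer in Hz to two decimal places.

5.21 Hz

Open pipe: f_n = n·v/(2L) = 1·336.7/(2·0.487) = 345.6879 Hz.
f_beat = |345.6879 − 350.9| = 5.21 Hz.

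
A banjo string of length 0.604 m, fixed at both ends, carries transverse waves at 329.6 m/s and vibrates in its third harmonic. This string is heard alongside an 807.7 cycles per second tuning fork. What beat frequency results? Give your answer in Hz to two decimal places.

10.84 Hz

For a string fixed at both ends, f_n = n·v/(2L) = 3·329.6/(2·0.604) = 818.5430 Hz.
f_beat = |818.5430 − 807.7| = 10.84 Hz.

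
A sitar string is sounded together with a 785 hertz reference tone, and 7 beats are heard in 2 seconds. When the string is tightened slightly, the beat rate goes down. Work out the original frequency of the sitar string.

781.5 Hz

Beat frequency = 7/2 = 3.5 Hz.
|f − 785| = 3.5, so the sitar string was at either 781.5 Hz or 788.5 Hz.
Increasing tension raises a string's frequency; the adjustment raises the sitar string's frequency.
The beat rate fell, so the adjustment moved the sitar string toward 785 Hz — it must have started below the reference.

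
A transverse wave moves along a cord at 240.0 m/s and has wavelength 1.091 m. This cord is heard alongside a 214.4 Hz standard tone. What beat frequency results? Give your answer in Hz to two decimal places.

5.58 Hz

Source frequency f = v/λ = 240.0/1.091 = 219.9817 Hz.
f_beat = |219.9817 − 214.4| = 5.58 Hz.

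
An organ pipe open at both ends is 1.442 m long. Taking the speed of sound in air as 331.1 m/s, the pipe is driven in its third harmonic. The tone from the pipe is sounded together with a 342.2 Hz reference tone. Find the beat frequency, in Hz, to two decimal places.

2.22 Hz

Open pipe: f_n = n·v/(2L) = 3·331.1/(2·1.442) = 344.4175 Hz.
f_beat = |344.4175 − 342.2| = 2.22 Hz.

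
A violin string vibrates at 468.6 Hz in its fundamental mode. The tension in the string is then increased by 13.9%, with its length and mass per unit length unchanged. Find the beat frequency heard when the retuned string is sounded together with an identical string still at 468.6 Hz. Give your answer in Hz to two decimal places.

31.51 Hz

For a string, f ∝ √T, so the new frequency is 468.6·√1.139 = 500.1084 Hz.
f_beat = |500.1084 − 468.6| = 31.51 Hz.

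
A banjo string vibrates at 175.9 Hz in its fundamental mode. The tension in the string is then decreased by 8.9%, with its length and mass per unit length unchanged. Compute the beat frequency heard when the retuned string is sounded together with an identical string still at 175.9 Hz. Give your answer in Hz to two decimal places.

For a string, f ∝ √T, so the new frequency is 175.9·√0.911 = 167.8901 Hz.
f_beat = |167.8901 − 175.9| = 8.01 Hz.

8.01 Hz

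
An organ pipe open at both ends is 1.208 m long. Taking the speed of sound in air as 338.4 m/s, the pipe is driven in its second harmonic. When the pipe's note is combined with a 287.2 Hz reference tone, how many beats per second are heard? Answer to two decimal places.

7.07 Hz

Open pipe: f_n = n·v/(2L) = 2·338.4/(2·1.208) = 280.1325 Hz.
f_beat = |280.1325 − 287.2| = 7.07 Hz.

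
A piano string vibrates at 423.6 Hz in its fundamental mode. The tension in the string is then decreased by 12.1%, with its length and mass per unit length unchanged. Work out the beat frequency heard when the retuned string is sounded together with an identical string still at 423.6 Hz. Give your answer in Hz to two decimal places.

26.45 Hz

For a string, f ∝ √T, so the new frequency is 423.6·√0.879 = 397.1462 Hz.
f_beat = |397.1462 − 423.6| = 26.45 Hz.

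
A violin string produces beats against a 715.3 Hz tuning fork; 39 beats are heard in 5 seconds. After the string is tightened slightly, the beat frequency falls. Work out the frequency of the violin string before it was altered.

707.5 Hz

Beat frequency = 39/5 = 7.8 Hz.
|f − 715.3| = 7.8, so the violin string was at either 707.5 Hz or 723.1 Hz.
Increasing tension raises a string's frequency; the adjustment raises the violin string's frequency.
The beat rate fell, so the adjustment moved the violin string toward 715.3 Hz — it must have started below the reference.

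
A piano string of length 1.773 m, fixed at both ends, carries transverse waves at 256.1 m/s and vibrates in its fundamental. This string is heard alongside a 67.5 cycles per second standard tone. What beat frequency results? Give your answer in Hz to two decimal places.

4.72 Hz

For a string fixed at both ends, f_n = n·v/(2L) = 1·256.1/(2·1.773) = 72.2222 Hz.
f_beat = |72.2222 − 67.5| = 4.72 Hz.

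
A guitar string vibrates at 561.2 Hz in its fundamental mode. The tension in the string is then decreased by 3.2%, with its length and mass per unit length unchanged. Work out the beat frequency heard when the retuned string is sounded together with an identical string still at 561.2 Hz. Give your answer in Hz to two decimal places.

9.05 Hz

For a string, f ∝ √T, so the new frequency is 561.2·√0.968 = 552.1478 Hz.
f_beat = |552.1478 − 561.2| = 9.05 Hz.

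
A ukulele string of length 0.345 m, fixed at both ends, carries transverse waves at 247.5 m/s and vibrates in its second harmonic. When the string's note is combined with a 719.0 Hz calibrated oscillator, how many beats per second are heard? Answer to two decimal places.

For a string fixed at both ends, f_n = n·v/(2L) = 2·247.5/(2·0.345) = 717.3913 Hz.
f_beat = |717.3913 − 719.0| = 1.61 Hz.

1.61 Hz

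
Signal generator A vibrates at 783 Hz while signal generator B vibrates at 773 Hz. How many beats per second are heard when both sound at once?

Beats arise from superposition of two nearby frequencies; the beat rate is |f₁ − f₂|.
|783 − 773| = 10 Hz.

10 Hz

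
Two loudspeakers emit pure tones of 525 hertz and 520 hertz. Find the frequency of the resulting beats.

f_beat = |f₁ − f₂|.
|525 − 520| = 5 Hz.

5 Hz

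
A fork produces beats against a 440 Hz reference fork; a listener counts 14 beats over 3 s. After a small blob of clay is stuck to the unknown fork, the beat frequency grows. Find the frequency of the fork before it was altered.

435.3333 Hz

Beat frequency = 14/3 = 4.6667 Hz.
|f − 440| = 4.6667, so the fork was at either 435.3333 Hz or 444.6667 Hz.
Adding mass to a fork lowers its frequency; the adjustment lowers the fork's frequency.
The beat rate rose, so the adjustment moved the fork further from 440 Hz — it was already below the reference.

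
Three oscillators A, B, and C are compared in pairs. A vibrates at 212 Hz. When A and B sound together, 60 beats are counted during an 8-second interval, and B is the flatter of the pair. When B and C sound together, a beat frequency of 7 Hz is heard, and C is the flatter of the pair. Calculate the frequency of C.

A–B: Beat frequency = 60/8 = 7.5 Hz.
B is below A, so f_B = 212 − 7.5 = 204.5 Hz.
C is below B, so f_C = 204.5 − 7 = 197.5 Hz.

197.5 Hz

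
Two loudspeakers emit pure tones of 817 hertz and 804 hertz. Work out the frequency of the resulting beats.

13 Hz

The beat frequency equals the magnitude of the frequency difference.
|817 − 804| = 13 Hz.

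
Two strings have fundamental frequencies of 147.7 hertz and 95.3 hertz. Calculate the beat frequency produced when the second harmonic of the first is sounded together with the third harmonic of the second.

Second harmonic of the first: 2·147.7 = 295.4 Hz.
Third harmonic of the second: 3·95.3 = 285.9 Hz.
f_beat = |295.4 − 285.9| = 9.5 Hz.

9.5 Hz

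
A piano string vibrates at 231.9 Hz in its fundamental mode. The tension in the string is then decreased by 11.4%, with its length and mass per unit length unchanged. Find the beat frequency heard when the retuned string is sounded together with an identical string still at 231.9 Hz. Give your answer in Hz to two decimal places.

13.62 Hz

For a string, f ∝ √T, so the new frequency is 231.9·√0.886 = 218.2818 Hz.
f_beat = |218.2818 − 231.9| = 13.62 Hz.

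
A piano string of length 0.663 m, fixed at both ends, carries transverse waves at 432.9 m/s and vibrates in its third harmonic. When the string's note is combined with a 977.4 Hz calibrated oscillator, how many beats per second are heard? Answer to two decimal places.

2.01 Hz

For a string fixed at both ends, f_n = n·v/(2L) = 3·432.9/(2·0.663) = 979.4118 Hz.
f_beat = |979.4118 − 977.4| = 2.01 Hz.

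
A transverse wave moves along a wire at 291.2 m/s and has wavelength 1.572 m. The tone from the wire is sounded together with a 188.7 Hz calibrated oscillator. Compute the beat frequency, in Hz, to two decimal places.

Source frequency f = v/λ = 291.2/1.572 = 185.2417 Hz.
f_beat = |185.2417 − 188.7| = 3.46 Hz.

3.46 Hz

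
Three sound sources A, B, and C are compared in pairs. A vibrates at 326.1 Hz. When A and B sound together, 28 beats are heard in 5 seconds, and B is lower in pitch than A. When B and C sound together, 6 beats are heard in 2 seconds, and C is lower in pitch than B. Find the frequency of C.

A–B: Beat frequency = 28/5 = 5.6 Hz.
B is below A, so f_B = 326.1 − 5.6 = 320.5 Hz.
B–C: Beat frequency = 6/2 = 3 Hz.
C is below B, so f_C = 320.5 − 3 = 317.5 Hz.

317.5 Hz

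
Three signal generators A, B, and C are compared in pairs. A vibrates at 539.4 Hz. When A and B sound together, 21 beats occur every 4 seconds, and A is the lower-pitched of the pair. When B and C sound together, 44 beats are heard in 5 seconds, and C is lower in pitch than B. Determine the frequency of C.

A–B: Beat frequency = 21/4 = 5.25 Hz.
B is above A, so f_B = 539.4 + 5.25 = 544.65 Hz.
B–C: Beat frequency = 44/5 = 8.8 Hz.
C is below B, so f_C = 544.65 − 8.8 = 535.85 Hz.

535.85 Hz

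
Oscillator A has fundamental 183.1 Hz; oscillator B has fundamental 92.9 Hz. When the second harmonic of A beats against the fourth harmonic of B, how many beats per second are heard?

Second harmonic of the first: 2·183.1 = 366.2 Hz.
Fourth harmonic of the second: 4·92.9 = 371.6 Hz.
f_beat = |366.2 − 371.6| = 5.4 Hz.

5.4 Hz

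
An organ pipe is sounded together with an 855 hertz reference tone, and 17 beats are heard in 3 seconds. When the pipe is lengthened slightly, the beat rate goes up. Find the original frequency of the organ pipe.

Beat frequency = 17/3 = 5.6667 Hz.
|f − 855| = 5.6667, so the organ pipe was at either 849.3333 Hz or 860.6667 Hz.
A longer pipe has a lower fundamental; the adjustment lowers the organ pipe's frequency.
The beat rate rose, so the adjustment moved the organ pipe further from 855 Hz — it was already below the reference.

849.3333 Hz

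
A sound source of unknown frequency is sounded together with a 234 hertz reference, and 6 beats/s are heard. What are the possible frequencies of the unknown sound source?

228 Hz or 240 Hz

|f − 234| = 6, so f = 234 ± 6.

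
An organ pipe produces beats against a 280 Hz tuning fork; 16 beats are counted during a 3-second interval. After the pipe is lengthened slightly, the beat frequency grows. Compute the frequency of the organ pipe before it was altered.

274.6667 Hz

Beat frequency = 16/3 = 5.3333 Hz.
|f − 280| = 5.3333, so the organ pipe was at either 274.6667 Hz or 285.3333 Hz.
A longer pipe has a lower fundamental; the adjustment lowers the organ pipe's frequency.
The beat rate rose, so the adjustment moved the organ pipe further from 280 Hz — it was already below the reference.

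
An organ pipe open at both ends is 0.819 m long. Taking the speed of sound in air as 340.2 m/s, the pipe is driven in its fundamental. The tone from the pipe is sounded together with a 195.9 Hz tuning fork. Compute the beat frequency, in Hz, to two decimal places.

Open pipe: f_n = n·v/(2L) = 1·340.2/(2·0.819) = 207.6923 Hz.
f_beat = |207.6923 − 195.9| = 11.79 Hz.

11.79 Hz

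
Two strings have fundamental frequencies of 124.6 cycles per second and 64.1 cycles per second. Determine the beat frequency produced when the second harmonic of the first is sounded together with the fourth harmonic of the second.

Second harmonic of the first: 2·124.6 = 249.2 Hz.
Fourth harmonic of the second: 4·64.1 = 256.4 Hz.
f_beat = |249.2 − 256.4| = 7.2 Hz.

7.2 Hz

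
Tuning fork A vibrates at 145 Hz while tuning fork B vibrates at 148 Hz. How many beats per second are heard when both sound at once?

3 Hz

Beats arise from superposition of two nearby frequencies; the beat rate is |f₁ − f₂|.
|145 − 148| = 3 Hz.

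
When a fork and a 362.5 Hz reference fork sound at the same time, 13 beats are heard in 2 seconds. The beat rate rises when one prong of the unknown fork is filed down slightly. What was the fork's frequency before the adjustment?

369 Hz

Beat frequency = 13/2 = 6.5 Hz.
|f − 362.5| = 6.5, so the fork was at either 356 Hz or 369 Hz.
Filing a prong removes mass and raises the fork's frequency; the adjustment raises the fork's frequency.
The beat rate rose, so the adjustment moved the fork further from 362.5 Hz — it was already above the reference.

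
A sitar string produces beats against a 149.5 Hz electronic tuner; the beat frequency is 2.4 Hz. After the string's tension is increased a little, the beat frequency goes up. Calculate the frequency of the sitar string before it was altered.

|f − 149.5| = 2.4, so the sitar string was at either 147.1 Hz or 151.9 Hz.
Higher tension means higher frequency; the adjustment raises the sitar string's frequency.
The beat rate rose, so the adjustment moved the sitar string further from 149.5 Hz — it was already above the reference.

151.9 Hz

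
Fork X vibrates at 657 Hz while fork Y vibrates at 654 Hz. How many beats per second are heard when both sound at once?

Beats arise from superposition of two nearby frequencies; the beat rate is |f₁ − f₂|.
|657 − 654| = 3 Hz.

3 Hz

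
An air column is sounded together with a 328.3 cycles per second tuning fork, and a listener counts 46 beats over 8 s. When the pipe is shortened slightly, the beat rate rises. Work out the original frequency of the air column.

334.05 Hz

Beat frequency = 46/8 = 5.75 Hz.
|f − 328.3| = 5.75, so the air column was at either 322.55 Hz or 334.05 Hz.
A shorter pipe has a higher fundamental; the adjustment raises the air column's frequency.
The beat rate rose, so the adjustment moved the air column further from 328.3 Hz — it was already above the reference.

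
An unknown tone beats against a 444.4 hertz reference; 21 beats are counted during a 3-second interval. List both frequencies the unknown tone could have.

Beat frequency = 21/3 = 7 Hz.
|f − 444.4| = 7, so f = 444.4 ± 7.

437.4 Hz or 451.4 Hz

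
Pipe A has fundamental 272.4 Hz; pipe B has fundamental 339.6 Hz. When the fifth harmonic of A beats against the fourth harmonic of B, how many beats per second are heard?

Fifth harmonic of the first: 5·272.4 = 1362.0 Hz.
Fourth harmonic of the second: 4·339.6 = 1358.4 Hz.
f_beat = |1362.0 − 1358.4| = 3.6 Hz.

3.6 Hz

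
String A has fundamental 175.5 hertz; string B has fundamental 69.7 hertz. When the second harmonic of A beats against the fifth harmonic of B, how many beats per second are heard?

2.5 Hz

Second harmonic of the first: 2·175.5 = 351.0 Hz.
Fifth harmonic of the second: 5·69.7 = 348.5 Hz.
f_beat = |351.0 − 348.5| = 2.5 Hz.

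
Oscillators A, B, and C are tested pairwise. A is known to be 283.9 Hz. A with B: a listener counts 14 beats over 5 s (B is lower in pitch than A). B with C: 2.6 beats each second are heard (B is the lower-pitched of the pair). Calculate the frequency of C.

A–B: Beat frequency = 14/5 = 2.8 Hz.
B is below A, so f_B = 283.9 − 2.8 = 281.1 Hz.
C is above B, so f_C = 281.1 + 2.6 = 283.7 Hz.

283.7 Hz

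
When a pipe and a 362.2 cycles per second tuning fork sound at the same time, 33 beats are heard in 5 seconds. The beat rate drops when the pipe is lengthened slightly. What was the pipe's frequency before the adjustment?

Beat frequency = 33/5 = 6.6 Hz.
|f − 362.2| = 6.6, so the pipe was at either 355.6 Hz or 368.8 Hz.
A longer pipe has a lower fundamental; the adjustment lowers the pipe's frequency.
The beat rate fell, so the adjustment moved the pipe toward 362.2 Hz — it must have started above the reference.

368.8 Hz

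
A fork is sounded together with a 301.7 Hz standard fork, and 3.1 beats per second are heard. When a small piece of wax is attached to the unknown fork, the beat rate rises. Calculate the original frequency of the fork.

298.6 Hz

|f − 301.7| = 3.1, so the fork was at either 298.6 Hz or 304.8 Hz.
Loading a fork with wax lowers its frequency; the adjustment lowers the fork's frequency.
The beat rate rose, so the adjustment moved the fork further from 301.7 Hz — it was already below the reference.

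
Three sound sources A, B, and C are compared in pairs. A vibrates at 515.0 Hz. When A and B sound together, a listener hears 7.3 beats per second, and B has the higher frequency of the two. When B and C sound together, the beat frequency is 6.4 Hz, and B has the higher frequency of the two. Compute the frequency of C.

B is above A, so f_B = 515.0 + 7.3 = 522.3 Hz.
C is below B, so f_C = 522.3 − 6.4 = 515.9 Hz.

515.9 Hz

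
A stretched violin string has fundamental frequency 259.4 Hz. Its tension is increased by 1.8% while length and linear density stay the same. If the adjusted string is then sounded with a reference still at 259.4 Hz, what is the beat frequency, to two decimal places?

For a string, f ∝ √T, so the new frequency is 259.4·√1.018 = 261.7242 Hz.
f_beat = |261.7242 − 259.4| = 2.32 Hz.

2.32 Hz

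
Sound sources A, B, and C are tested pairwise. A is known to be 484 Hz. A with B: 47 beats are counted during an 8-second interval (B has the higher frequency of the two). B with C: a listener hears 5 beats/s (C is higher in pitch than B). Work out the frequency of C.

A–B: Beat frequency = 47/8 = 5.875 Hz.
B is above A, so f_B = 484 + 5.875 = 489.875 Hz.
C is above B, so f_C = 489.875 + 5 = 494.875 Hz.

494.875 Hz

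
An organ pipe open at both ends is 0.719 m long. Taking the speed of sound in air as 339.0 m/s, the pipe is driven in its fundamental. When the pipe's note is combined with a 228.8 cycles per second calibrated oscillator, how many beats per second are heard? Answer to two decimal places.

6.94 Hz

Open pipe: f_n = n·v/(2L) = 1·339.0/(2·0.719) = 235.7441 Hz.
f_beat = |235.7441 − 228.8| = 6.94 Hz.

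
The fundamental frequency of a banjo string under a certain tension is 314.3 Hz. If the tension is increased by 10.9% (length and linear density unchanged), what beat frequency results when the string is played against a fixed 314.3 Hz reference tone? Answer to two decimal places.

For a string, f ∝ √T, so the new frequency is 314.3·√1.109 = 330.9864 Hz.
f_beat = |330.9864 − 314.3| = 16.69 Hz.

16.69 Hz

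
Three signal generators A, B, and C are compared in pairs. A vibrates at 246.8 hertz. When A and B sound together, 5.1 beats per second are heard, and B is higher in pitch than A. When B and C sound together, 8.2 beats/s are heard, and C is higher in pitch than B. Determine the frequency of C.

260.1 Hz

B is above A, so f_B = 246.8 + 5.1 = 251.9 Hz.
C is above B, so f_C = 251.9 + 8.2 = 260.1 Hz.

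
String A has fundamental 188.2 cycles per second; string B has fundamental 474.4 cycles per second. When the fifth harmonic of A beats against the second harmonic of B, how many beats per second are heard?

7.8 Hz

Fifth harmonic of the first: 5·188.2 = 941.0 Hz.
Second harmonic of the second: 2·474.4 = 948.8 Hz.
f_beat = |941.0 − 948.8| = 7.8 Hz.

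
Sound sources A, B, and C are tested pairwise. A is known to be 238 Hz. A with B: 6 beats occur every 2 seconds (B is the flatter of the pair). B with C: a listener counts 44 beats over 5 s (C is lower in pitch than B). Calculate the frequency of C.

226.2 Hz

A–B: Beat frequency = 6/2 = 3 Hz.
B is below A, so f_B = 238 − 3 = 235 Hz.
B–C: Beat frequency = 44/5 = 8.8 Hz.
C is below B, so f_C = 235 − 8.8 = 226.2 Hz.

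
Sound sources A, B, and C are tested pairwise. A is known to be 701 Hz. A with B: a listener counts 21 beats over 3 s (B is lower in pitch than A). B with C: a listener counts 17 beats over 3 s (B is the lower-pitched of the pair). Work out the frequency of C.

A–B: Beat frequency = 21/3 = 7 Hz.
B is below A, so f_B = 701 − 7 = 694 Hz.
B–C: Beat frequency = 17/3 = 5.6667 Hz.
C is above B, so f_C = 694 + 5.6667 = 699.6667 Hz.

699.6667 Hz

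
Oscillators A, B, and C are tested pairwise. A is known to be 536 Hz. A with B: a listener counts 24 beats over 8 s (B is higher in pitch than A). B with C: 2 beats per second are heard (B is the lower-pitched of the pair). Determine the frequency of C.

A–B: Beat frequency = 24/8 = 3 Hz.
B is above A, so f_B = 536 + 3 = 539 Hz.
C is above B, so f_C = 539 + 2 = 541 Hz.

541 Hz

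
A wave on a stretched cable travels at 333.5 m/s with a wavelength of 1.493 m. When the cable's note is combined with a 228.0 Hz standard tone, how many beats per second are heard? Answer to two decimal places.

Source frequency f = v/λ = 333.5/1.493 = 223.3758 Hz.
f_beat = |223.3758 − 228.0| = 4.62 Hz.

4.62 Hz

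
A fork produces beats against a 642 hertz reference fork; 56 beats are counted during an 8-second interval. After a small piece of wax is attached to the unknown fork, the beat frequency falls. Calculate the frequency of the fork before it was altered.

Beat frequency = 56/8 = 7 Hz.
|f − 642| = 7, so the fork was at either 635 Hz or 649 Hz.
Loading a fork with wax lowers its frequency; the adjustment lowers the fork's frequency.
The beat rate fell, so the adjustment moved the fork toward 642 Hz — it must have started above the reference.

649 Hz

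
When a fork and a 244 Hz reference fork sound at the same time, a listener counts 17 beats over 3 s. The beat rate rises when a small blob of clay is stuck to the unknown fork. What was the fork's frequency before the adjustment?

Beat frequency = 17/3 = 5.6667 Hz.
|f − 244| = 5.6667, so the fork was at either 238.3333 Hz or 249.6667 Hz.
Adding mass to a fork lowers its frequency; the adjustment lowers the fork's frequency.
The beat rate rose, so the adjustment moved the fork further from 244 Hz — it was already below the reference.

238.3333 Hz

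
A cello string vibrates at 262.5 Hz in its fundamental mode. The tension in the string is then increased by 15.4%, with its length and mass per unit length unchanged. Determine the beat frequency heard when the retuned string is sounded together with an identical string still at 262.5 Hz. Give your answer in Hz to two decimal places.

19.49 Hz

For a string, f ∝ √T, so the new frequency is 262.5·√1.154 = 281.9890 Hz.
f_beat = |281.9890 − 262.5| = 19.49 Hz.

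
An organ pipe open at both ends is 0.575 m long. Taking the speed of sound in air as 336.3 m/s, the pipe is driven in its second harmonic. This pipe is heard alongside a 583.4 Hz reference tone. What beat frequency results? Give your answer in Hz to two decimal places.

1.47 Hz

Open pipe: f_n = n·v/(2L) = 2·336.3/(2·0.575) = 584.8696 Hz.
f_beat = |584.8696 − 583.4| = 1.47 Hz.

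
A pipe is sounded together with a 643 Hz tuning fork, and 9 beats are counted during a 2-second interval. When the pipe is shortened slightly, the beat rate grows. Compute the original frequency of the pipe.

Beat frequency = 9/2 = 4.5 Hz.
|f − 643| = 4.5, so the pipe was at either 638.5 Hz or 647.5 Hz.
A shorter pipe has a higher fundamental; the adjustment raises the pipe's frequency.
The beat rate rose, so the adjustment moved the pipe further from 643 Hz — it was already above the reference.

647.5 Hz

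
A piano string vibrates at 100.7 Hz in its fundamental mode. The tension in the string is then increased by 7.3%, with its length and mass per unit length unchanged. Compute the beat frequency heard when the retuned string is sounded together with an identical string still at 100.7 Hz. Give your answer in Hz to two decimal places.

For a string, f ∝ √T, so the new frequency is 100.7·√1.073 = 104.3108 Hz.
f_beat = |104.3108 − 100.7| = 3.61 Hz.

3.61 Hz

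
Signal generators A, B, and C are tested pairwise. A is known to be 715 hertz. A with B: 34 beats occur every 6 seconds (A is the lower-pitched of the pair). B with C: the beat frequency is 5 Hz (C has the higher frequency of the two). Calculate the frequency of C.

A–B: Beat frequency = 34/6 = 5.6667 Hz.
B is above A, so f_B = 715 + 5.6667 = 720.6667 Hz.
C is above B, so f_C = 720.6667 + 5 = 725.6667 Hz.

725.6667 Hz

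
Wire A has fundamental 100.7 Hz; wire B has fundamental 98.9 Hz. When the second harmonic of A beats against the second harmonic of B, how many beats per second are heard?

Second harmonic of the first: 2·100.7 = 201.4 Hz.
Second harmonic of the second: 2·98.9 = 197.8 Hz.
f_beat = |201.4 − 197.8| = 3.6 Hz.

3.6 Hz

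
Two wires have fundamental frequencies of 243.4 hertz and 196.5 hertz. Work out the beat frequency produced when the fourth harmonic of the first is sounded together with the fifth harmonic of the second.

Fourth harmonic of the first: 4·243.4 = 973.6 Hz.
Fifth harmonic of the second: 5·196.5 = 982.5 Hz.
f_beat = |973.6 − 982.5| = 8.9 Hz.

8.9 Hz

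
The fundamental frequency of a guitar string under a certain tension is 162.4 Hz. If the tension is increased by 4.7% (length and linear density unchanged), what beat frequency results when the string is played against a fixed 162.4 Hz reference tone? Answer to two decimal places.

For a string, f ∝ √T, so the new frequency is 162.4·√1.047 = 166.1726 Hz.
f_beat = |166.1726 − 162.4| = 3.77 Hz.

3.77 Hz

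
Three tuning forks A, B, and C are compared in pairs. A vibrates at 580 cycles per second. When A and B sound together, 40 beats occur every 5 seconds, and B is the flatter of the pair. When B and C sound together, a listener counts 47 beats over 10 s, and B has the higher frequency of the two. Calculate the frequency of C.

A–B: Beat frequency = 40/5 = 8 Hz.
B is below A, so f_B = 580 − 8 = 572 Hz.
B–C: Beat frequency = 47/10 = 4.7 Hz.
C is below B, so f_C = 572 − 4.7 = 567.3 Hz.

567.3 Hz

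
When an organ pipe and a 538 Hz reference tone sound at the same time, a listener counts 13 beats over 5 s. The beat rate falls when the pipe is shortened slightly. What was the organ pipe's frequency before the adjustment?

Beat frequency = 13/5 = 2.6 Hz.
|f − 538| = 2.6, so the organ pipe was at either 535.4 Hz or 540.6 Hz.
A shorter pipe has a higher fundamental; the adjustment raises the organ pipe's frequency.
The beat rate fell, so the adjustment moved the organ pipe toward 538 Hz — it must have started below the reference.

535.4 Hz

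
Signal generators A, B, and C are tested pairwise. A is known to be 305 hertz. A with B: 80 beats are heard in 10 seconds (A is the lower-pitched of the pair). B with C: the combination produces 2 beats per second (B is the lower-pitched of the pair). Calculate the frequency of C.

A–B: Beat frequency = 80/10 = 8 Hz.
B is above A, so f_B = 305 + 8 = 313 Hz.
C is above B, so f_C = 313 + 2 = 315 Hz.

315 Hz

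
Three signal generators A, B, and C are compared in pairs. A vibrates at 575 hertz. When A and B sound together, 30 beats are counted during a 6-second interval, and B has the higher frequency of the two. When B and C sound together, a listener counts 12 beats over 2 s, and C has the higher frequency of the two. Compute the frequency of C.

A–B: Beat frequency = 30/6 = 5 Hz.
B is above A, so f_B = 575 + 5 = 580 Hz.
B–C: Beat frequency = 12/2 = 6 Hz.
C is above B, so f_C = 580 + 6 = 586 Hz.

586 Hz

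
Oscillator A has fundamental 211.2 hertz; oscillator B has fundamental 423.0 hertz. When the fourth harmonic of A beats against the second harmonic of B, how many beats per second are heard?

Fourth harmonic of the first: 4·211.2 = 844.8 Hz.
Second harmonic of the second: 2·423.0 = 846.0 Hz.
f_beat = |844.8 − 846.0| = 1.2 Hz.

1.2 Hz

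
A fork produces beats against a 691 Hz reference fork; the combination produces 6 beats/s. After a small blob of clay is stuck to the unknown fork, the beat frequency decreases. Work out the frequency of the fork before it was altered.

697 Hz

|f − 691| = 6, so the fork was at either 685 Hz or 697 Hz.
Adding mass to a fork lowers its frequency; the adjustment lowers the fork's frequency.
The beat rate fell, so the adjustment moved the fork toward 691 Hz — it must have started above the reference.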